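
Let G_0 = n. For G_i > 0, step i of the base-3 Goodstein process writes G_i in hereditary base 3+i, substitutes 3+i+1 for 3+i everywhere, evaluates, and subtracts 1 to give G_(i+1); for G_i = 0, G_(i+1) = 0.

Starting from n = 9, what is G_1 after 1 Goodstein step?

(0) 9|_3 = 3^2 ↦ 4^2|_4 = 16 ⇒ 15
(1) 15|_4 = 3·4 + 3 ↦ 3·5 + 3|_5 = 18 ⇒ 17

15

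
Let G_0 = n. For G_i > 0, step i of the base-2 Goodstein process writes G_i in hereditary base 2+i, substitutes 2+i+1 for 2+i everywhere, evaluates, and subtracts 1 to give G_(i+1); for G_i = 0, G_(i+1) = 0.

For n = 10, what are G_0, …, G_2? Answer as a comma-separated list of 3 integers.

10, 83, 1025

G_0 = 10. HB_2(10) = 2^(2 + 1) + 2. Bump = 84. G_1 = 83.
G_1 = 83. HB_3(83) = 3^(3 + 1) + 2. Bump = 1026. G_2 = 1025.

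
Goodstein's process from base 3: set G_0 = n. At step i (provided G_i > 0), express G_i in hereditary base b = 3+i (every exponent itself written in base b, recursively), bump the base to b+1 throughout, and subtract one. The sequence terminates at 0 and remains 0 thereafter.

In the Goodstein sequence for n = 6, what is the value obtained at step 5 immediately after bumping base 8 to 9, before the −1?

i=0: 6 = 2·3 (b=3); 3→4: 2·4 = 8; 8−1 = 7
i=1: 7 = 4 + 3 (b=4); 4→5: 5 + 3 = 8; 8−1 = 7
i=2: 7 = 5 + 2 (b=5); 5→6: 6 + 2 = 8; 8−1 = 7
i=3: 7 = 6 + 1 (b=6); 6→7: 7 + 1 = 8; 8−1 = 7
i=4: 7 = 7 (b=7); 7→8: 8 = 8; 8−1 = 7
i=5: 7 = 7 (b=8); 8→9: 7 = 7; 7−1 = 6

7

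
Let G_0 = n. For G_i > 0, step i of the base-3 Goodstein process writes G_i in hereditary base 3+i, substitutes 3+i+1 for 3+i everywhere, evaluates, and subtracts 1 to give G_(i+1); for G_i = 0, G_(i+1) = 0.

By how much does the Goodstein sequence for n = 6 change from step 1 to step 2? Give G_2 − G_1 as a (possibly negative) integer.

G_0=6  [base 3] 2·3  →[3↦4]→  2·4 = 8  −1 ⇒ G_1=7
G_1=7  [base 4] 4 + 3  →[4↦5]→  5 + 3 = 8  −1 ⇒ G_2=7

0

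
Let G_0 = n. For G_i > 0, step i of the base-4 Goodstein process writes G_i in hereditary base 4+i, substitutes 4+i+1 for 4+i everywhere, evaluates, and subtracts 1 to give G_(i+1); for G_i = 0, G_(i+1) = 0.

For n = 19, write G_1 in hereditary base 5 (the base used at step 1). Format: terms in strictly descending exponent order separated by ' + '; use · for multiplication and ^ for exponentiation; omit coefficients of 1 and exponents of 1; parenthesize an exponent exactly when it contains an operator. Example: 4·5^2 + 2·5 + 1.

(0) 19|_4 = 4^2 + 3 ↦ 5^2 + 3|_5 = 28 ⇒ 27
(1) 27|_5 = 5^2 + 2 ↦ 6^2 + 2|_6 = 38 ⇒ 37

5^2 + 2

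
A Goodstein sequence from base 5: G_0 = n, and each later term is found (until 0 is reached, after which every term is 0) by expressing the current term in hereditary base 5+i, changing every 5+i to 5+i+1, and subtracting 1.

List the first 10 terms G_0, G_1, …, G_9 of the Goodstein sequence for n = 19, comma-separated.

19, 21, 23, 25, 27, 29, 30, 31, 32, 33

base 5: 19 = 3·5 + 4; at 6: 3·6 + 4 = 22; next = 21
base 6: 21 = 3·6 + 3; at 7: 3·7 + 3 = 24; next = 23
base 7: 23 = 3·7 + 2; at 8: 3·8 + 2 = 26; next = 25
base 8: 25 = 3·8 + 1; at 9: 3·9 + 1 = 28; next = 27
base 9: 27 = 3·9; at 10: 3·10 = 30; next = 29
base 10: 29 = 2·10 + 9; at 11: 2·11 + 9 = 31; next = 30
base 11: 30 = 2·11 + 8; at 12: 2·12 + 8 = 32; next = 31
base 12: 31 = 2·12 + 7; at 13: 2·13 + 7 = 33; next = 32
base 13: 32 = 2·13 + 6; at 14: 2·14 + 6 = 34; next = 33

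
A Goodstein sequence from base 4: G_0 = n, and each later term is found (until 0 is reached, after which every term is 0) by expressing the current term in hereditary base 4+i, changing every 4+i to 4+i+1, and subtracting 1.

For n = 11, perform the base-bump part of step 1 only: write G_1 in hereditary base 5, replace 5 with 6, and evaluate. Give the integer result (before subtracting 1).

11 —HB4→ 2·4 + 3 —bump→ 2·5 + 3 = 13 —(−1)→ 12
12 —HB5→ 2·5 + 2 —bump→ 2·6 + 2 = 14 —(−1)→ 13

14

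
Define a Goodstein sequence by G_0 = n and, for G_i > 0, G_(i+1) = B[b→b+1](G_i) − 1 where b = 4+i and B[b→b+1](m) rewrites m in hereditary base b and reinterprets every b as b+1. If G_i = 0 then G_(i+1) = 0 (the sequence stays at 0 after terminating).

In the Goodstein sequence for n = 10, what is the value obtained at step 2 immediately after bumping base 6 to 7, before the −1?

14

G_0 = 10. HB_4(10) = 2·4 + 2. Bump = 12. G_1 = 11.
G_1 = 11. HB_5(11) = 2·5 + 1. Bump = 13. G_2 = 12.
G_2 = 12. HB_6(12) = 2·6. Bump = 14. G_3 = 13.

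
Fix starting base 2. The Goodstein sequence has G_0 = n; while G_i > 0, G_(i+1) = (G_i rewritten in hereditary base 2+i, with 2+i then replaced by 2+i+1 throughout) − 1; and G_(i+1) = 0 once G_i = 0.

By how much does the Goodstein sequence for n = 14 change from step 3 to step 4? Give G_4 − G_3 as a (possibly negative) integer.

base 2: 14 = 2^(2 + 1) + 2^2 + 2; at 3: 3^(3 + 1) + 3^3 + 3 = 111; next = 110
base 3: 110 = 3^(3 + 1) + 3^3 + 2; at 4: 4^(4 + 1) + 4^4 + 2 = 1282; next = 1281
base 4: 1281 = 4^(4 + 1) + 4^4 + 1; at 5: 5^(5 + 1) + 5^5 + 1 = 18751; next = 18750
base 5: 18750 = 5^(5 + 1) + 5^5; at 6: 6^(6 + 1) + 6^6 = 326592; next = 326591

307841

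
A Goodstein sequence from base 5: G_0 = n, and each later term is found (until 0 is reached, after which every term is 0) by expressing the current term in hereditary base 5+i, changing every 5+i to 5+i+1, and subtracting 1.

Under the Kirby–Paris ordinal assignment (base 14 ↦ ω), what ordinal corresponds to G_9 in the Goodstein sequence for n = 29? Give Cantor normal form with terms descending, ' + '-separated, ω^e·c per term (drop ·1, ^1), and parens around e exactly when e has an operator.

[0] 29 ≡ 5^2 + 4 (base 5). Lift 6: 40. −1: 39.
[1] 39 ≡ 6^2 + 3 (base 6). Lift 7: 52. −1: 51.
[2] 51 ≡ 7^2 + 2 (base 7). Lift 8: 66. −1: 65.
[3] 65 ≡ 8^2 + 1 (base 8). Lift 9: 82. −1: 81.
[4] 81 ≡ 9^2 (base 9). Lift 10: 100. −1: 99.
[5] 99 ≡ 9·10 + 9 (base 10). Lift 11: 108. −1: 107.
[6] 107 ≡ 9·11 + 8 (base 11). Lift 12: 116. −1: 115.
[7] 115 ≡ 9·12 + 7 (base 12). Lift 13: 124. −1: 123.
[8] 123 ≡ 9·13 + 6 (base 13). Lift 14: 132. −1: 131.

ω·9 + 5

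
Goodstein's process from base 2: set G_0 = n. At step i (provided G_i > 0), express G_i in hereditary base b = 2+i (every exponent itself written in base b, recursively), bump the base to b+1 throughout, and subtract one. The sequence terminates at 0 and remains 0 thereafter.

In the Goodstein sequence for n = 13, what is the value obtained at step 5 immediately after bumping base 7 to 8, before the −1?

[0] 13 ≡ 2^(2 + 1) + 2^2 + 1 (base 2). Lift 3: 109. −1: 108.
[1] 108 ≡ 3^(3 + 1) + 3^3 (base 3). Lift 4: 1280. −1: 1279.
[2] 1279 ≡ 4^(4 + 1) + 3·4^3 + 3·4^2 + 3·4 + 3 (base 4). Lift 5: 16093. −1: 16092.
[3] 16092 ≡ 5^(5 + 1) + 3·5^3 + 3·5^2 + 3·5 + 2 (base 5). Lift 6: 280712. −1: 280711.
[4] 280711 ≡ 6^(6 + 1) + 3·6^3 + 3·6^2 + 3·6 + 1 (base 6). Lift 7: 5765999. −1: 5765998.
[5] 5765998 ≡ 7^(7 + 1) + 3·7^3 + 3·7^2 + 3·7 (base 7). Lift 8: 134219480. −1: 134219479.

134219480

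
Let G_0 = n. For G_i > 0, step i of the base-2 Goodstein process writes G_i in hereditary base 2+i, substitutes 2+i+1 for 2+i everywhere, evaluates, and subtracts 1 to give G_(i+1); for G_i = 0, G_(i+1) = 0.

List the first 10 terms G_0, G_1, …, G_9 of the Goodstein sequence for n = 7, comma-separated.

G_0=7  [base 2] 2^2 + 2 + 1  →[2↦3]→  3^3 + 3 + 1 = 31  −1 ⇒ G_1=30
G_1=30  [base 3] 3^3 + 3  →[3↦4]→  4^4 + 4 = 260  −1 ⇒ G_2=259
G_2=259  [base 4] 4^4 + 3  →[4↦5]→  5^5 + 3 = 3128  −1 ⇒ G_3=3127
G_3=3127  [base 5] 5^5 + 2  →[5↦6]→  6^6 + 2 = 46658  −1 ⇒ G_4=46657
G_4=46657  [base 6] 6^6 + 1  →[6↦7]→  7^7 + 1 = 823544  −1 ⇒ G_5=823543
G_5=823543  [base 7] 7^7  →[7↦8]→  8^8 = 16777216  −1 ⇒ G_6=16777215
G_6=16777215  [base 8] 7·8^7 + 7·8^6 + 7·8^5 + 7·8^4 + 7·8^3 + 7·8^2 + 7·8 + 7  →[8↦9]→  7·9^7 + 7·9^6 + 7·9^5 + 7·9^4 + 7·9^3 + 7·9^2 + 7·9 + 7 = 37665880  −1 ⇒ G_7=37665879
G_7=37665879  [base 9] 7·9^7 + 7·9^6 + 7·9^5 + 7·9^4 + 7·9^3 + 7·9^2 + 7·9 + 6  →[9↦10]→  7·10^7 + 7·10^6 + 7·10^5 + 7·10^4 + 7·10^3 + 7·10^2 + 7·10 + 6 = 77777776  −1 ⇒ G_8=77777775
G_8=77777775  [base 10] 7·10^7 + 7·10^6 + 7·10^5 + 7·10^4 + 7·10^3 + 7·10^2 + 7·10 + 5  →[10↦11]→  7·11^7 + 7·11^6 + 7·11^5 + 7·11^4 + 7·11^3 + 7·11^2 + 7·11 + 5 = 150051214  −1 ⇒ G_9=150051213

7, 30, 259, 3127, 46657, 823543, 16777215, 37665879, 77777775, 150051213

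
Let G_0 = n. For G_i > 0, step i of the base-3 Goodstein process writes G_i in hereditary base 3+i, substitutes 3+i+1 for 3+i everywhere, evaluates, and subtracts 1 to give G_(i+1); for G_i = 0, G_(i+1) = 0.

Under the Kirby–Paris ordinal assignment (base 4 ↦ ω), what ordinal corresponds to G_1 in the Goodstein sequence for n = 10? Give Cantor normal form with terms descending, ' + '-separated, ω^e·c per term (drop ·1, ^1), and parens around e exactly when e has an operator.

i=0: 10 = 3^2 + 1 (b=3); 3→4: 4^2 + 1 = 17; 17−1 = 16
i=1: 16 = 4^2 (b=4); 4→5: 5^2 = 25; 25−1 = 24

ω^2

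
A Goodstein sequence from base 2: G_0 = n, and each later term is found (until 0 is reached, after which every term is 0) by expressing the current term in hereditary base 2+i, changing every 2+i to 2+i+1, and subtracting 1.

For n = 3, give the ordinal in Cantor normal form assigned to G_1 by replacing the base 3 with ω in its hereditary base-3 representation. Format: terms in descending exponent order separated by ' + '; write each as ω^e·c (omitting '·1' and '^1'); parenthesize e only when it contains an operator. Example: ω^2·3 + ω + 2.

(0) 3|_2 = 2 + 1 ↦ 3 + 1|_3 = 4 ⇒ 3
(1) 3|_3 = 3 ↦ 4|_4 = 4 ⇒ 3

ω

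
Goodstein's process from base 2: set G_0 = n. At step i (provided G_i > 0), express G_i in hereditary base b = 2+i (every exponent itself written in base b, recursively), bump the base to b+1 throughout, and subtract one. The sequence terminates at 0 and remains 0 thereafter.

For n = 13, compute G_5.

G_0 = 13. HB_2(13) = 2^(2 + 1) + 2^2 + 1. Bump = 109. G_1 = 108.
G_1 = 108. HB_3(108) = 3^(3 + 1) + 3^3. Bump = 1280. G_2 = 1279.
G_2 = 1279. HB_4(1279) = 4^(4 + 1) + 3·4^3 + 3·4^2 + 3·4 + 3. Bump = 16093. G_3 = 16092.
G_3 = 16092. HB_5(16092) = 5^(5 + 1) + 3·5^3 + 3·5^2 + 3·5 + 2. Bump = 280712. G_4 = 280711.
G_4 = 280711. HB_6(280711) = 6^(6 + 1) + 3·6^3 + 3·6^2 + 3·6 + 1. Bump = 5765999. G_5 = 5765998.

5765998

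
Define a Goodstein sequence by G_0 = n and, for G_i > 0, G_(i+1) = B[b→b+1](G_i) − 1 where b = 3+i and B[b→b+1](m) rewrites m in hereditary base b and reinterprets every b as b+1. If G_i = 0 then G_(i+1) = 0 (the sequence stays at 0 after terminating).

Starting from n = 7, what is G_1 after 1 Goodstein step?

8

base 3: 7 = 2·3 + 1; at 4: 2·4 + 1 = 9; next = 8
base 4: 8 = 2·4; at 5: 2·5 = 10; next = 9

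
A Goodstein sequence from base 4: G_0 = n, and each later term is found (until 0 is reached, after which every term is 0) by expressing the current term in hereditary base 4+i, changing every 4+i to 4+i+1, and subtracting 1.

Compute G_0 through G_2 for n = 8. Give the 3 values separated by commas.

8, 9, 9

base 4: 8 = 2·4; at 5: 2·5 = 10; next = 9
base 5: 9 = 5 + 4; at 6: 6 + 4 = 10; next = 9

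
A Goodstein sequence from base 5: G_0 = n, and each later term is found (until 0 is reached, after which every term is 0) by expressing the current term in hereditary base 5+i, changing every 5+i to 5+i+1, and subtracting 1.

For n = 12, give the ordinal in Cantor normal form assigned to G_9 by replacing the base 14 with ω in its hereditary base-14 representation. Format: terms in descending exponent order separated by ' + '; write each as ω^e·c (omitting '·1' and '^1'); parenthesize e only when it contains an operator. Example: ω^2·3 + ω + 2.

ω + 1

base 5: 12 = 2·5 + 2; at 6: 2·6 + 2 = 14; next = 13
base 6: 13 = 2·6 + 1; at 7: 2·7 + 1 = 15; next = 14
base 7: 14 = 2·7; at 8: 2·8 = 16; next = 15
base 8: 15 = 8 + 7; at 9: 9 + 7 = 16; next = 15
base 9: 15 = 9 + 6; at 10: 10 + 6 = 16; next = 15
base 10: 15 = 10 + 5; at 11: 11 + 5 = 16; next = 15
base 11: 15 = 11 + 4; at 12: 12 + 4 = 16; next = 15
base 12: 15 = 12 + 3; at 13: 13 + 3 = 16; next = 15
base 13: 15 = 13 + 2; at 14: 14 + 2 = 16; next = 15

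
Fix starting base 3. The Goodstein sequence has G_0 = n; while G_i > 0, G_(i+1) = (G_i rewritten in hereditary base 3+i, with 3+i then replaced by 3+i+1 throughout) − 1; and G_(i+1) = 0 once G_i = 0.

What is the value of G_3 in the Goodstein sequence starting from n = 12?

37

G_0=12  [base 3] 3^2 + 3  →[3↦4]→  4^2 + 4 = 20  −1 ⇒ G_1=19
G_1=19  [base 4] 4^2 + 3  →[4↦5]→  5^2 + 3 = 28  −1 ⇒ G_2=27
G_2=27  [base 5] 5^2 + 2  →[5↦6]→  6^2 + 2 = 38  −1 ⇒ G_3=37
G_3=37  [base 6] 6^2 + 1  →[6↦7]→  7^2 + 1 = 50  −1 ⇒ G_4=49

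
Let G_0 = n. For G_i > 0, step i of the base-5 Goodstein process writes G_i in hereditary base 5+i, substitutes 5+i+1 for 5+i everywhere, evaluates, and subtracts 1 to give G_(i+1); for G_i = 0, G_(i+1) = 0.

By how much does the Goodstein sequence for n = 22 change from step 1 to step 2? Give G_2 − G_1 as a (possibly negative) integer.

3

i=0: 22 = 4·5 + 2 (b=5); 5→6: 4·6 + 2 = 26; 26−1 = 25
i=1: 25 = 4·6 + 1 (b=6); 6→7: 4·7 + 1 = 29; 29−1 = 28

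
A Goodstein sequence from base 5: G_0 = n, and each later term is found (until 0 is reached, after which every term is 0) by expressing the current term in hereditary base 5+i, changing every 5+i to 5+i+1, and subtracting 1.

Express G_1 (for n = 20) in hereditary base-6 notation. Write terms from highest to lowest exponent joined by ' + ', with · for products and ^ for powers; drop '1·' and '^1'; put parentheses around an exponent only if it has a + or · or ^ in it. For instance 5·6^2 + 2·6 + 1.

base 5: 20 = 4·5; at 6: 4·6 = 24; next = 23
base 6: 23 = 3·6 + 5; at 7: 3·7 + 5 = 26; next = 25

3·6 + 5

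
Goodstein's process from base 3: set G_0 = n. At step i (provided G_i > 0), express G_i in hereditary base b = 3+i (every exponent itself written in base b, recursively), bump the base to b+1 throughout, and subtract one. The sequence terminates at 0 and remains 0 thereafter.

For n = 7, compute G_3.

9

G_0=7  [base 3] 2·3 + 1  →[3↦4]→  2·4 + 1 = 9  −1 ⇒ G_1=8
G_1=8  [base 4] 2·4  →[4↦5]→  2·5 = 10  −1 ⇒ G_2=9
G_2=9  [base 5] 5 + 4  →[5↦6]→  6 + 4 = 10  −1 ⇒ G_3=9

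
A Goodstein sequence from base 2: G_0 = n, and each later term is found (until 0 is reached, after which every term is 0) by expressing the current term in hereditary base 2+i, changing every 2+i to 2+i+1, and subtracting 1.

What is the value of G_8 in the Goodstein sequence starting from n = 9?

30000003325

G_0 = 9. HB_2(9) = 2^(2 + 1) + 1. Bump = 82. G_1 = 81.
G_1 = 81. HB_3(81) = 3^(3 + 1). Bump = 1024. G_2 = 1023.
G_2 = 1023. HB_4(1023) = 3·4^4 + 3·4^3 + 3·4^2 + 3·4 + 3. Bump = 9843. G_3 = 9842.
G_3 = 9842. HB_5(9842) = 3·5^5 + 3·5^3 + 3·5^2 + 3·5 + 2. Bump = 140744. G_4 = 140743.
G_4 = 140743. HB_6(140743) = 3·6^6 + 3·6^3 + 3·6^2 + 3·6 + 1. Bump = 2471827. G_5 = 2471826.
G_5 = 2471826. HB_7(2471826) = 3·7^7 + 3·7^3 + 3·7^2 + 3·7. Bump = 50333400. G_6 = 50333399.
G_6 = 50333399. HB_8(50333399) = 3·8^8 + 3·8^3 + 3·8^2 + 2·8 + 7. Bump = 1162263922. G_7 = 1162263921.
G_7 = 1162263921. HB_9(1162263921) = 3·9^9 + 3·9^3 + 3·9^2 + 2·9 + 6. Bump = 30000003326. G_8 = 30000003325.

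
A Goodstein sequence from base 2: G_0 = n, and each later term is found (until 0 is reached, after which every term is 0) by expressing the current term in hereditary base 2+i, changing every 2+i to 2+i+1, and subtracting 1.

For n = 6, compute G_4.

46655

G_0 = 6. HB_2(6) = 2^2 + 2. Bump = 30. G_1 = 29.
G_1 = 29. HB_3(29) = 3^3 + 2. Bump = 258. G_2 = 257.
G_2 = 257. HB_4(257) = 4^4 + 1. Bump = 3126. G_3 = 3125.
G_3 = 3125. HB_5(3125) = 5^5. Bump = 46656. G_4 = 46655.
G_4 = 46655. HB_6(46655) = 5·6^5 + 5·6^4 + 5·6^3 + 5·6^2 + 5·6 + 5. Bump = 98040. G_5 = 98039.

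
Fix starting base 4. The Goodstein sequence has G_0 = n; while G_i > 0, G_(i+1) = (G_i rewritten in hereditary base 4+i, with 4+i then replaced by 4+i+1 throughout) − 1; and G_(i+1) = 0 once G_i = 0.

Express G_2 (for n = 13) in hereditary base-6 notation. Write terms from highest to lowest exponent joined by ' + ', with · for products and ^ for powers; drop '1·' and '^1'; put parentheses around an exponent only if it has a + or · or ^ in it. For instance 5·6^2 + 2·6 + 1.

13 —HB4→ 3·4 + 1 —bump→ 3·5 + 1 = 16 —(−1)→ 15
15 —HB5→ 3·5 —bump→ 3·6 = 18 —(−1)→ 17

2·6 + 5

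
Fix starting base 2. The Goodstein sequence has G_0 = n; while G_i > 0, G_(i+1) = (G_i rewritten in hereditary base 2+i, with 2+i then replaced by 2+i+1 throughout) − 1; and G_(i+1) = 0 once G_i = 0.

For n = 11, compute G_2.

[0] 11 ≡ 2^(2 + 1) + 2 + 1 (base 2). Lift 3: 85. −1: 84.
[1] 84 ≡ 3^(3 + 1) + 3 (base 3). Lift 4: 1028. −1: 1027.
[2] 1027 ≡ 4^(4 + 1) + 3 (base 4). Lift 5: 15628. −1: 15627.

1027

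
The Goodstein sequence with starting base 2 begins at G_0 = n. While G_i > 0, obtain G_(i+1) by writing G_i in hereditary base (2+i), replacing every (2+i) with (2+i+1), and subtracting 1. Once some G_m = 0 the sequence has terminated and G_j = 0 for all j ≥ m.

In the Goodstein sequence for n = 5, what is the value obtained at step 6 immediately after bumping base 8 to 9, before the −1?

G_0=5  [base 2] 2^2 + 1  →[2↦3]→  3^3 + 1 = 28  −1 ⇒ G_1=27
G_1=27  [base 3] 3^3  →[3↦4]→  4^4 = 256  −1 ⇒ G_2=255
G_2=255  [base 4] 3·4^3 + 3·4^2 + 3·4 + 3  →[4↦5]→  3·5^3 + 3·5^2 + 3·5 + 3 = 468  −1 ⇒ G_3=467
G_3=467  [base 5] 3·5^3 + 3·5^2 + 3·5 + 2  →[5↦6]→  3·6^3 + 3·6^2 + 3·6 + 2 = 776  −1 ⇒ G_4=775
G_4=775  [base 6] 3·6^3 + 3·6^2 + 3·6 + 1  →[6↦7]→  3·7^3 + 3·7^2 + 3·7 + 1 = 1198  −1 ⇒ G_5=1197
G_5=1197  [base 7] 3·7^3 + 3·7^2 + 3·7  →[7↦8]→  3·8^3 + 3·8^2 + 3·8 = 1752  −1 ⇒ G_6=1751

2455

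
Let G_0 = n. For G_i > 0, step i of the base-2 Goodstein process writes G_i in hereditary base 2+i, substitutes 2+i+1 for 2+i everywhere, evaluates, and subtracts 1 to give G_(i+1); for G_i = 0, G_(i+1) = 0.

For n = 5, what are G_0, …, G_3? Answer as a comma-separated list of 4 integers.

5, 27, 255, 467

G_0=5  [base 2] 2^2 + 1  →[2↦3]→  3^3 + 1 = 28  −1 ⇒ G_1=27
G_1=27  [base 3] 3^3  →[3↦4]→  4^4 = 256  −1 ⇒ G_2=255
G_2=255  [base 4] 3·4^3 + 3·4^2 + 3·4 + 3  →[4↦5]→  3·5^3 + 3·5^2 + 3·5 + 3 = 468  −1 ⇒ G_3=467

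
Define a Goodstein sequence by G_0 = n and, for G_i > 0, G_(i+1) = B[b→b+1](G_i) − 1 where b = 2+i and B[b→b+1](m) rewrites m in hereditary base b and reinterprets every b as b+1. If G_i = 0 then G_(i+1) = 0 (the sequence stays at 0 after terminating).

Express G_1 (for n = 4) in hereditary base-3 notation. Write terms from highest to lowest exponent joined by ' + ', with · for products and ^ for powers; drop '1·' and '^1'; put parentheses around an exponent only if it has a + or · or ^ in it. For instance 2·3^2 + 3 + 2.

2·3^2 + 2·3 + 2

[0] 4 ≡ 2^2 (base 2). Lift 3: 27. −1: 26.
[1] 26 ≡ 2·3^2 + 2·3 + 2 (base 3). Lift 4: 42. −1: 41.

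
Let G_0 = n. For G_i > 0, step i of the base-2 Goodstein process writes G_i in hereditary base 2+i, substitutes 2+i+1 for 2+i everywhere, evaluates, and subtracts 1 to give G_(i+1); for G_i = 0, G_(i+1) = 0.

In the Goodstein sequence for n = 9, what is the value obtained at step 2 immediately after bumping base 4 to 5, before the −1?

9843

G_0 = 9. HB_2(9) = 2^(2 + 1) + 1. Bump = 82. G_1 = 81.
G_1 = 81. HB_3(81) = 3^(3 + 1). Bump = 1024. G_2 = 1023.
G_2 = 1023. HB_4(1023) = 3·4^4 + 3·4^3 + 3·4^2 + 3·4 + 3. Bump = 9843. G_3 = 9842.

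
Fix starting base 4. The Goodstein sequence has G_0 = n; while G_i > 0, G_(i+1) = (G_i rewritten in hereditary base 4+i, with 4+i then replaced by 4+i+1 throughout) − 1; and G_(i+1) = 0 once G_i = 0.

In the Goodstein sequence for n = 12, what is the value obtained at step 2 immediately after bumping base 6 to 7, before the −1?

17

G_0=12  [base 4] 3·4  →[4↦5]→  3·5 = 15  −1 ⇒ G_1=14
G_1=14  [base 5] 2·5 + 4  →[5↦6]→  2·6 + 4 = 16  −1 ⇒ G_2=15
G_2=15  [base 6] 2·6 + 3  →[6↦7]→  2·7 + 3 = 17  −1 ⇒ G_3=16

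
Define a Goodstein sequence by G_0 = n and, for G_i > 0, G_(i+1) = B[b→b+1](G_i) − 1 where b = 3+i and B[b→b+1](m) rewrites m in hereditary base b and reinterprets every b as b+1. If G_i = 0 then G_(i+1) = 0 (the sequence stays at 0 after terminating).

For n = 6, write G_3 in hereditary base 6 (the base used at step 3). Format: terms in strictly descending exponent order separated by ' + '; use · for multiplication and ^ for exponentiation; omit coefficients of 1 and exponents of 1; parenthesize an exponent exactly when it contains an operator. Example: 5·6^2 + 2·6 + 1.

6 —HB3→ 2·3 —bump→ 2·4 = 8 —(−1)→ 7
7 —HB4→ 4 + 3 —bump→ 5 + 3 = 8 —(−1)→ 7
7 —HB5→ 5 + 2 —bump→ 6 + 2 = 8 —(−1)→ 7
7 —HB6→ 6 + 1 —bump→ 7 + 1 = 8 —(−1)→ 7

6 + 1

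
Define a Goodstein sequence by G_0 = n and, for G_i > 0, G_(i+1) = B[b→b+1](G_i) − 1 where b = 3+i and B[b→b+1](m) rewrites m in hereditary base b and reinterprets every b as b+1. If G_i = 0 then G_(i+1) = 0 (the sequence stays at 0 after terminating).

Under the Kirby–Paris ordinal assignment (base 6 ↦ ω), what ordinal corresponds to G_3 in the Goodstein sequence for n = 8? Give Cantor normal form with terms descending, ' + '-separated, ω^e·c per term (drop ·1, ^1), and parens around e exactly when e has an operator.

ω + 5

G_0=8  [base 3] 2·3 + 2  →[3↦4]→  2·4 + 2 = 10  −1 ⇒ G_1=9
G_1=9  [base 4] 2·4 + 1  →[4↦5]→  2·5 + 1 = 11  −1 ⇒ G_2=10
G_2=10  [base 5] 2·5  →[5↦6]→  2·6 = 12  −1 ⇒ G_3=11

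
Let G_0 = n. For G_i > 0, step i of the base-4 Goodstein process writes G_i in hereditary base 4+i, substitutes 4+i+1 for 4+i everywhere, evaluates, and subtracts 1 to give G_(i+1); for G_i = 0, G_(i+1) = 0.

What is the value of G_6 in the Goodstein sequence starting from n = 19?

step 0: 19 = 4^2 + 3; sub 5 for 4: 5^2 + 3; = 28; G_1 = 28−1 = 27
step 1: 27 = 5^2 + 2; sub 6 for 5: 6^2 + 2; = 38; G_2 = 38−1 = 37
step 2: 37 = 6^2 + 1; sub 7 for 6: 7^2 + 1; = 50; G_3 = 50−1 = 49
step 3: 49 = 7^2; sub 8 for 7: 8^2; = 64; G_4 = 64−1 = 63
step 4: 63 = 7·8 + 7; sub 9 for 8: 7·9 + 7; = 70; G_5 = 70−1 = 69
step 5: 69 = 7·9 + 6; sub 10 for 9: 7·10 + 6; = 76; G_6 = 76−1 = 75

75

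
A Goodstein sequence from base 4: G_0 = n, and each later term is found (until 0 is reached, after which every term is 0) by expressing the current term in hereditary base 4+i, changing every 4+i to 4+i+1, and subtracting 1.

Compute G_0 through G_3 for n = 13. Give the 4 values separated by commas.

13, 15, 17, 18

base 4: 13 = 3·4 + 1; at 5: 3·5 + 1 = 16; next = 15
base 5: 15 = 3·5; at 6: 3·6 = 18; next = 17
base 6: 17 = 2·6 + 5; at 7: 2·7 + 5 = 19; next = 18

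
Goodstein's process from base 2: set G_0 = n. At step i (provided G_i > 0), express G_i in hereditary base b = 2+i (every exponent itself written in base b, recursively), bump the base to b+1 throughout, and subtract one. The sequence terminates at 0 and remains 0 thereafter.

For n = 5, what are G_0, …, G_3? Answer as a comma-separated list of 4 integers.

5, 27, 255, 467

base 2: 5 = 2^2 + 1; at 3: 3^3 + 1 = 28; next = 27
base 3: 27 = 3^3; at 4: 4^4 = 256; next = 255
base 4: 255 = 3·4^3 + 3·4^2 + 3·4 + 3; at 5: 3·5^3 + 3·5^2 + 3·5 + 3 = 468; next = 467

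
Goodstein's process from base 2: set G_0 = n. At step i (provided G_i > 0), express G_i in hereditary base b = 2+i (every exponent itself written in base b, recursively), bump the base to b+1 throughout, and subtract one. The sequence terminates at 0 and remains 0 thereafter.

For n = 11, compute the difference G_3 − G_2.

14600

G_0=11  [base 2] 2^(2 + 1) + 2 + 1  →[2↦3]→  3^(3 + 1) + 3 + 1 = 85  −1 ⇒ G_1=84
G_1=84  [base 3] 3^(3 + 1) + 3  →[3↦4]→  4^(4 + 1) + 4 = 1028  −1 ⇒ G_2=1027
G_2=1027  [base 4] 4^(4 + 1) + 3  →[4↦5]→  5^(5 + 1) + 3 = 15628  −1 ⇒ G_3=15627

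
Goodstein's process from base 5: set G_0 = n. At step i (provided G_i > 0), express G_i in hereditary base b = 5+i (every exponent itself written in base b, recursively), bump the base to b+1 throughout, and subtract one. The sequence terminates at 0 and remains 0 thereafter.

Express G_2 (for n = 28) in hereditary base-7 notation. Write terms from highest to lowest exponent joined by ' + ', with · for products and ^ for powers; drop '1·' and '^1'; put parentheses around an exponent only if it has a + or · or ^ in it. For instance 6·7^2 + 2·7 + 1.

7^2 + 1

G_0 = 28. HB_5(28) = 5^2 + 3. Bump = 39. G_1 = 38.
G_1 = 38. HB_6(38) = 6^2 + 2. Bump = 51. G_2 = 50.
G_2 = 50. HB_7(50) = 7^2 + 1. Bump = 65. G_3 = 64.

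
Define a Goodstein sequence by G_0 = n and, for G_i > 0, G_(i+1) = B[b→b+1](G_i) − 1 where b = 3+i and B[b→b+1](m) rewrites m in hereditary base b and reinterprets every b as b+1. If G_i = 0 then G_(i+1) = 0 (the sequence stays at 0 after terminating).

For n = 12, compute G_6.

(0) 12|_3 = 3^2 + 3 ↦ 4^2 + 4|_4 = 20 ⇒ 19
(1) 19|_4 = 4^2 + 3 ↦ 5^2 + 3|_5 = 28 ⇒ 27
(2) 27|_5 = 5^2 + 2 ↦ 6^2 + 2|_6 = 38 ⇒ 37
(3) 37|_6 = 6^2 + 1 ↦ 7^2 + 1|_7 = 50 ⇒ 49
(4) 49|_7 = 7^2 ↦ 8^2|_8 = 64 ⇒ 63
(5) 63|_8 = 7·8 + 7 ↦ 7·9 + 7|_9 = 70 ⇒ 69
(6) 69|_9 = 7·9 + 6 ↦ 7·10 + 6|_10 = 76 ⇒ 75

69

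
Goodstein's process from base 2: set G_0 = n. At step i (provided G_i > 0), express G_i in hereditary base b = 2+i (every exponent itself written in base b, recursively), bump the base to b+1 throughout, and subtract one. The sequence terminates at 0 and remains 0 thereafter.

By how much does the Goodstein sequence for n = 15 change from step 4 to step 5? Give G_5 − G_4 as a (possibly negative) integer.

6261751

15 —HB2→ 2^(2 + 1) + 2^2 + 2 + 1 —bump→ 3^(3 + 1) + 3^3 + 3 + 1 = 112 —(−1)→ 111
111 —HB3→ 3^(3 + 1) + 3^3 + 3 —bump→ 4^(4 + 1) + 4^4 + 4 = 1284 —(−1)→ 1283
1283 —HB4→ 4^(4 + 1) + 4^4 + 3 —bump→ 5^(5 + 1) + 5^5 + 3 = 18753 —(−1)→ 18752
18752 —HB5→ 5^(5 + 1) + 5^5 + 2 —bump→ 6^(6 + 1) + 6^6 + 2 = 326594 —(−1)→ 326593
326593 —HB6→ 6^(6 + 1) + 6^6 + 1 —bump→ 7^(7 + 1) + 7^7 + 1 = 6588345 —(−1)→ 6588344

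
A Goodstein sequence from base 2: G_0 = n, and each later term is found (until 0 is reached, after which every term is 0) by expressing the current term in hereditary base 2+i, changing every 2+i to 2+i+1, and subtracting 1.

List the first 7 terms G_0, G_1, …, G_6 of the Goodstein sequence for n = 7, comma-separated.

7, 30, 259, 3127, 46657, 823543, 16777215

G_0 = 7. HB_2(7) = 2^2 + 2 + 1. Bump = 31. G_1 = 30.
G_1 = 30. HB_3(30) = 3^3 + 3. Bump = 260. G_2 = 259.
G_2 = 259. HB_4(259) = 4^4 + 3. Bump = 3128. G_3 = 3127.
G_3 = 3127. HB_5(3127) = 5^5 + 2. Bump = 46658. G_4 = 46657.
G_4 = 46657. HB_6(46657) = 6^6 + 1. Bump = 823544. G_5 = 823543.
G_5 = 823543. HB_7(823543) = 7^7. Bump = 16777216. G_6 = 16777215.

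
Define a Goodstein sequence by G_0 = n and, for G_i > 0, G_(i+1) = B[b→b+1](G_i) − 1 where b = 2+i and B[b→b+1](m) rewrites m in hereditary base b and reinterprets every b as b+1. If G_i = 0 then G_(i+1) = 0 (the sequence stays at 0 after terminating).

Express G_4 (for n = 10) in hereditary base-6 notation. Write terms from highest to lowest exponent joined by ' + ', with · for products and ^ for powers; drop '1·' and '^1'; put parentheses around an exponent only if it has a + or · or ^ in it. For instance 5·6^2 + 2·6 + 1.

5·6^6 + 5·6^5 + 5·6^4 + 5·6^3 + 5·6^2 + 5·6 + 5

[0] 10 ≡ 2^(2 + 1) + 2 (base 2). Lift 3: 84. −1: 83.
[1] 83 ≡ 3^(3 + 1) + 2 (base 3). Lift 4: 1026. −1: 1025.
[2] 1025 ≡ 4^(4 + 1) + 1 (base 4). Lift 5: 15626. −1: 15625.
[3] 15625 ≡ 5^(5 + 1) (base 5). Lift 6: 279936. −1: 279935.
[4] 279935 ≡ 5·6^6 + 5·6^5 + 5·6^4 + 5·6^3 + 5·6^2 + 5·6 + 5 (base 6). Lift 7: 4215755. −1: 4215754.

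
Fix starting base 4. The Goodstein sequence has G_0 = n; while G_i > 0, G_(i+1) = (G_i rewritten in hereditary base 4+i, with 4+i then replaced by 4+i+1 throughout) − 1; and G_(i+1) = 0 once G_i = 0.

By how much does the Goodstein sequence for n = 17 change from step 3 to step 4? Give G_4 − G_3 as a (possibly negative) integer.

4

(0) 17|_4 = 4^2 + 1 ↦ 5^2 + 1|_5 = 26 ⇒ 25
(1) 25|_5 = 5^2 ↦ 6^2|_6 = 36 ⇒ 35
(2) 35|_6 = 5·6 + 5 ↦ 5·7 + 5|_7 = 40 ⇒ 39
(3) 39|_7 = 5·7 + 4 ↦ 5·8 + 4|_8 = 44 ⇒ 43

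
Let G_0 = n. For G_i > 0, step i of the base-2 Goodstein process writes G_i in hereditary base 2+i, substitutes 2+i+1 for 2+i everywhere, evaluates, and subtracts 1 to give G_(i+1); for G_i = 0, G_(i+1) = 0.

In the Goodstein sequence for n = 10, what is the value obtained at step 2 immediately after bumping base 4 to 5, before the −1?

i=0: 10 = 2^(2 + 1) + 2 (b=2); 2→3: 3^(3 + 1) + 3 = 84; 84−1 = 83
i=1: 83 = 3^(3 + 1) + 2 (b=3); 3→4: 4^(4 + 1) + 2 = 1026; 1026−1 = 1025
i=2: 1025 = 4^(4 + 1) + 1 (b=4); 4→5: 5^(5 + 1) + 1 = 15626; 15626−1 = 15625

15626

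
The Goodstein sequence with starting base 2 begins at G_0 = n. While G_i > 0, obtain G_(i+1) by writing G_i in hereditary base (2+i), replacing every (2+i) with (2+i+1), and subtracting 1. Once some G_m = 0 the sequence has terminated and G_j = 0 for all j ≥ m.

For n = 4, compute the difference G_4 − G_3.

base 2: 4 = 2^2; at 3: 3^3 = 27; next = 26
base 3: 26 = 2·3^2 + 2·3 + 2; at 4: 2·4^2 + 2·4 + 2 = 42; next = 41
base 4: 41 = 2·4^2 + 2·4 + 1; at 5: 2·5^2 + 2·5 + 1 = 61; next = 60
base 5: 60 = 2·5^2 + 2·5; at 6: 2·6^2 + 2·6 = 84; next = 83

23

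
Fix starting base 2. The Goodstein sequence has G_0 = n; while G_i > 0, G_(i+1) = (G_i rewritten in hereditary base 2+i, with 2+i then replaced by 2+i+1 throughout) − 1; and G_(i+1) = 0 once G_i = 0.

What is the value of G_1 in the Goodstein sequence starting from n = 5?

27

(0) 5|_2 = 2^2 + 1 ↦ 3^3 + 1|_3 = 28 ⇒ 27
(1) 27|_3 = 3^3 ↦ 4^4|_4 = 256 ⇒ 255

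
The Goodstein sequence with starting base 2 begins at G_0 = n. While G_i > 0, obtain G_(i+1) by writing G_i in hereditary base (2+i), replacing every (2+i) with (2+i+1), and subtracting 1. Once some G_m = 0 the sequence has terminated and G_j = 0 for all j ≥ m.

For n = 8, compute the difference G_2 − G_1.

473

i=0: 8 = 2^(2 + 1) (b=2); 2→3: 3^(3 + 1) = 81; 81−1 = 80
i=1: 80 = 2·3^3 + 2·3^2 + 2·3 + 2 (b=3); 3→4: 2·4^4 + 2·4^2 + 2·4 + 2 = 554; 554−1 = 553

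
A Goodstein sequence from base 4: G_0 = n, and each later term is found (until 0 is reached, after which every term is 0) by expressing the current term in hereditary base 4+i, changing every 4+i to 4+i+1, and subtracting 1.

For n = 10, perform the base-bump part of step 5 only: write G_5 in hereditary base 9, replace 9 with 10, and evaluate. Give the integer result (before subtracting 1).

G_0 = 10. HB_4(10) = 2·4 + 2. Bump = 12. G_1 = 11.
G_1 = 11. HB_5(11) = 2·5 + 1. Bump = 13. G_2 = 12.
G_2 = 12. HB_6(12) = 2·6. Bump = 14. G_3 = 13.
G_3 = 13. HB_7(13) = 7 + 6. Bump = 14. G_4 = 13.
G_4 = 13. HB_8(13) = 8 + 5. Bump = 14. G_5 = 13.
G_5 = 13. HB_9(13) = 9 + 4. Bump = 14. G_6 = 13.

14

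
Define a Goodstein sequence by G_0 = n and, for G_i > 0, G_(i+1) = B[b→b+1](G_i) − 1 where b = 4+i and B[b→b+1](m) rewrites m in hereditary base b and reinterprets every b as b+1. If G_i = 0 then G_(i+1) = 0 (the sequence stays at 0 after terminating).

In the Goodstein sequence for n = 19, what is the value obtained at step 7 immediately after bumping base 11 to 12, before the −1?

base 4: 19 = 4^2 + 3; at 5: 5^2 + 3 = 28; next = 27
base 5: 27 = 5^2 + 2; at 6: 6^2 + 2 = 38; next = 37
base 6: 37 = 6^2 + 1; at 7: 7^2 + 1 = 50; next = 49
base 7: 49 = 7^2; at 8: 8^2 = 64; next = 63
base 8: 63 = 7·8 + 7; at 9: 7·9 + 7 = 70; next = 69
base 9: 69 = 7·9 + 6; at 10: 7·10 + 6 = 76; next = 75
base 10: 75 = 7·10 + 5; at 11: 7·11 + 5 = 82; next = 81

88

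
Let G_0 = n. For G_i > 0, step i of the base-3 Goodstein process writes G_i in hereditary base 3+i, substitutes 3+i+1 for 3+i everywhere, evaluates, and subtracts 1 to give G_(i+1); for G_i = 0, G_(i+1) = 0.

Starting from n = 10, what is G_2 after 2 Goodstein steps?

24

i=0: 10 = 3^2 + 1 (b=3); 3→4: 4^2 + 1 = 17; 17−1 = 16
i=1: 16 = 4^2 (b=4); 4→5: 5^2 = 25; 25−1 = 24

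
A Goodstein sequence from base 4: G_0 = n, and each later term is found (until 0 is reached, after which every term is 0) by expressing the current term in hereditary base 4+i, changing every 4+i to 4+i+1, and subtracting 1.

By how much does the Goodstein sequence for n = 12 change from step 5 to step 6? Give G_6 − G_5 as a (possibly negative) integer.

base 4: 12 = 3·4; at 5: 3·5 = 15; next = 14
base 5: 14 = 2·5 + 4; at 6: 2·6 + 4 = 16; next = 15
base 6: 15 = 2·6 + 3; at 7: 2·7 + 3 = 17; next = 16
base 7: 16 = 2·7 + 2; at 8: 2·8 + 2 = 18; next = 17
base 8: 17 = 2·8 + 1; at 9: 2·9 + 1 = 19; next = 18
base 9: 18 = 2·9; at 10: 2·10 = 20; next = 19

1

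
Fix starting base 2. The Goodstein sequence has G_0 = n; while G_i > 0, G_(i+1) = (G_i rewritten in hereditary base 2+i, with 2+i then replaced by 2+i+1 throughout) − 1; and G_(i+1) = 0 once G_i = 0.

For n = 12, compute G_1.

base 2: 12 = 2^(2 + 1) + 2^2; at 3: 3^(3 + 1) + 3^3 = 108; next = 107
base 3: 107 = 3^(3 + 1) + 2·3^2 + 2·3 + 2; at 4: 4^(4 + 1) + 2·4^2 + 2·4 + 2 = 1066; next = 1065

107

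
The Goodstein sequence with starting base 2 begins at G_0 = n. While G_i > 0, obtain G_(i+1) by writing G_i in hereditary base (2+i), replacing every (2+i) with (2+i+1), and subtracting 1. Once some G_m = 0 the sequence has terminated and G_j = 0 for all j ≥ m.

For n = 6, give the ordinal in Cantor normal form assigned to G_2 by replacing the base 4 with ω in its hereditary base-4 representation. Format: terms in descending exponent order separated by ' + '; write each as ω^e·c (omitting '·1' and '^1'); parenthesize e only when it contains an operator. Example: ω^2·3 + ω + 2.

step 0: 6 = 2^2 + 2; sub 3 for 2: 3^3 + 3; = 30; G_1 = 30−1 = 29
step 1: 29 = 3^3 + 2; sub 4 for 3: 4^4 + 2; = 258; G_2 = 258−1 = 257
step 2: 257 = 4^4 + 1; sub 5 for 4: 5^5 + 1; = 3126; G_3 = 3126−1 = 3125

ω^ω + 1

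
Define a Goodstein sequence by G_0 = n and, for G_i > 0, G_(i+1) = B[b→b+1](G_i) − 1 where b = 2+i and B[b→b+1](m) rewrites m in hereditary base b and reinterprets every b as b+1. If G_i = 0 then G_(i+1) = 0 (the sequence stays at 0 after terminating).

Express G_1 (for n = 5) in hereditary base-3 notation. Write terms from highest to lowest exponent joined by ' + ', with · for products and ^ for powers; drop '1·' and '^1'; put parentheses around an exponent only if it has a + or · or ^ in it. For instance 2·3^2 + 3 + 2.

3^3

base 2: 5 = 2^2 + 1; at 3: 3^3 + 1 = 28; next = 27
base 3: 27 = 3^3; at 4: 4^4 = 256; next = 255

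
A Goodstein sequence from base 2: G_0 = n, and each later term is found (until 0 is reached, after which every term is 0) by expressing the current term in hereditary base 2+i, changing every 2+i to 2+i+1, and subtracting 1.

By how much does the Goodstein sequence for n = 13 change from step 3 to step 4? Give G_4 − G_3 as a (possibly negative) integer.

step 0: 13 = 2^(2 + 1) + 2^2 + 1; sub 3 for 2: 3^(3 + 1) + 3^3 + 1; = 109; G_1 = 109−1 = 108
step 1: 108 = 3^(3 + 1) + 3^3; sub 4 for 3: 4^(4 + 1) + 4^4; = 1280; G_2 = 1280−1 = 1279
step 2: 1279 = 4^(4 + 1) + 3·4^3 + 3·4^2 + 3·4 + 3; sub 5 for 4: 5^(5 + 1) + 3·5^3 + 3·5^2 + 3·5 + 3; = 16093; G_3 = 16093−1 = 16092
step 3: 16092 = 5^(5 + 1) + 3·5^3 + 3·5^2 + 3·5 + 2; sub 6 for 5: 6^(6 + 1) + 3·6^3 + 3·6^2 + 3·6 + 2; = 280712; G_4 = 280712−1 = 280711

264619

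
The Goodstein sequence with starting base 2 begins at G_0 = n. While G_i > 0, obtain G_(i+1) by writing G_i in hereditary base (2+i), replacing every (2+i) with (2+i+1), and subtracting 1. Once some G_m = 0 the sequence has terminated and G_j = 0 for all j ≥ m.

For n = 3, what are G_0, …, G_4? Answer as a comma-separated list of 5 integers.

3, 3, 3, 2, 1

3 —HB2→ 2 + 1 —bump→ 3 + 1 = 4 —(−1)→ 3
3 —HB3→ 3 —bump→ 4 = 4 —(−1)→ 3
3 —HB4→ 3 —bump→ 3 = 3 —(−1)→ 2
2 —HB5→ 2 —bump→ 2 = 2 —(−1)→ 1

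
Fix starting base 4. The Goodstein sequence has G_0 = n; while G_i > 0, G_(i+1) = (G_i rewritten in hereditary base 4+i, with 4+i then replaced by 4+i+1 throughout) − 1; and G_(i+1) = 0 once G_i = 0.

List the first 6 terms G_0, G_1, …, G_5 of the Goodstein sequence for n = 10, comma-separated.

10, 11, 12, 13, 13, 13

10 —HB4→ 2·4 + 2 —bump→ 2·5 + 2 = 12 —(−1)→ 11
11 —HB5→ 2·5 + 1 —bump→ 2·6 + 1 = 13 —(−1)→ 12
12 —HB6→ 2·6 —bump→ 2·7 = 14 —(−1)→ 13
13 —HB7→ 7 + 6 —bump→ 8 + 6 = 14 —(−1)→ 13
13 —HB8→ 8 + 5 —bump→ 9 + 5 = 14 —(−1)→ 13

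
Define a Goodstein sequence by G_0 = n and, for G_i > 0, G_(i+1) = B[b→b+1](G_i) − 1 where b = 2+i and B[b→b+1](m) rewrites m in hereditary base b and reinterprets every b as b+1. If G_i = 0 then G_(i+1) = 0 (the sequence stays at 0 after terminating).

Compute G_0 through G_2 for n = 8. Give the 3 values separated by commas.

G_0=8  [base 2] 2^(2 + 1)  →[2↦3]→  3^(3 + 1) = 81  −1 ⇒ G_1=80
G_1=80  [base 3] 2·3^3 + 2·3^2 + 2·3 + 2  →[3↦4]→  2·4^4 + 2·4^2 + 2·4 + 2 = 554  −1 ⇒ G_2=553

8, 80, 553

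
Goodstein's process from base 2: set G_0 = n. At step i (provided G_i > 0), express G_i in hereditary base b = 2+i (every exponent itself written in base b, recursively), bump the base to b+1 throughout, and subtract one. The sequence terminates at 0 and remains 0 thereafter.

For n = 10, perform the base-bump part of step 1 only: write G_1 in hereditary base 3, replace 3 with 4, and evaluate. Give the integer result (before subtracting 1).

base 2: 10 = 2^(2 + 1) + 2; at 3: 3^(3 + 1) + 3 = 84; next = 83
base 3: 83 = 3^(3 + 1) + 2; at 4: 4^(4 + 1) + 2 = 1026; next = 1025

1026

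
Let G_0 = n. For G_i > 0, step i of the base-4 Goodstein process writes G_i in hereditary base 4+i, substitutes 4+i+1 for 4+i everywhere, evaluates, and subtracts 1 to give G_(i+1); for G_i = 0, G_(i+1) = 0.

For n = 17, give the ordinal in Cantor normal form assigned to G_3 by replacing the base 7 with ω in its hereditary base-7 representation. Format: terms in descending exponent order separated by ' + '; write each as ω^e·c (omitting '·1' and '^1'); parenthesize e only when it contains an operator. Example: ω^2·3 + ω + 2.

ω·5 + 4

base 4: 17 = 4^2 + 1; at 5: 5^2 + 1 = 26; next = 25
base 5: 25 = 5^2; at 6: 6^2 = 36; next = 35
base 6: 35 = 5·6 + 5; at 7: 5·7 + 5 = 40; next = 39
base 7: 39 = 5·7 + 4; at 8: 5·8 + 4 = 44; next = 43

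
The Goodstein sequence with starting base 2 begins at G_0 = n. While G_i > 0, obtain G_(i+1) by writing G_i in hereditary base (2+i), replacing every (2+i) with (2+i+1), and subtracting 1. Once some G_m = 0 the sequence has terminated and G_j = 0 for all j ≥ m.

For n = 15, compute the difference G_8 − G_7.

[0] 15 ≡ 2^(2 + 1) + 2^2 + 2 + 1 (base 2). Lift 3: 112. −1: 111.
[1] 111 ≡ 3^(3 + 1) + 3^3 + 3 (base 3). Lift 4: 1284. −1: 1283.
[2] 1283 ≡ 4^(4 + 1) + 4^4 + 3 (base 4). Lift 5: 18753. −1: 18752.
[3] 18752 ≡ 5^(5 + 1) + 5^5 + 2 (base 5). Lift 6: 326594. −1: 326593.
[4] 326593 ≡ 6^(6 + 1) + 6^6 + 1 (base 6). Lift 7: 6588345. −1: 6588344.
[5] 6588344 ≡ 7^(7 + 1) + 7^7 (base 7). Lift 8: 150994944. −1: 150994943.
[6] 150994943 ≡ 8^(8 + 1) + 7·8^7 + 7·8^6 + 7·8^5 + 7·8^4 + 7·8^3 + 7·8^2 + 7·8 + 7 (base 8). Lift 9: 3524450281. −1: 3524450280.
[7] 3524450280 ≡ 9^(9 + 1) + 7·9^7 + 7·9^6 + 7·9^5 + 7·9^4 + 7·9^3 + 7·9^2 + 7·9 + 6 (base 9). Lift 10: 100077777776. −1: 100077777775.

96553327495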